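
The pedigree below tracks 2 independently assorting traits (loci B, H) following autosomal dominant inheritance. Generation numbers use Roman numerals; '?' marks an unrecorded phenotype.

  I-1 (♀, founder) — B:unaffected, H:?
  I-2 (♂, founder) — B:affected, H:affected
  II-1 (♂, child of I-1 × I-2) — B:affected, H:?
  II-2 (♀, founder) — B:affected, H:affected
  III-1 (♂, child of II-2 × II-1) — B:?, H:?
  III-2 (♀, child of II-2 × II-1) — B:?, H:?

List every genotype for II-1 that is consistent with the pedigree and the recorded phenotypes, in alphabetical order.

B/I-1 un ·: bb
B/I-2 aff ·: Bb|BB
B/II-1 aff I-1×I-2: Bb
B/II-2 aff ·: Bb|BB
B/III-1 ? II-2×II-1: bb|Bb|BB
B/III-2 ? II-2×II-1: bb|Bb|BB
⇒ B over [I-1,I-2,II-1,II-2,III-1,III-2]: 26 consistent
H/I-1 ? ·: hh|Hh|HH
H/I-2 aff ·: Hh|HH
H/II-1 ? I-1×I-2: hh|Hh|HH
H/II-2 aff ·: Hh|HH
H/III-1 ? II-2×II-1: hh|Hh|HH
H/III-2 ? II-2×II-1: hh|Hh|HH
⇒ H over [I-1,I-2,II-1,II-2,III-1,III-2]: 95 consistent

II-1 ∈ {Bb HH, Bb Hh, Bb hh}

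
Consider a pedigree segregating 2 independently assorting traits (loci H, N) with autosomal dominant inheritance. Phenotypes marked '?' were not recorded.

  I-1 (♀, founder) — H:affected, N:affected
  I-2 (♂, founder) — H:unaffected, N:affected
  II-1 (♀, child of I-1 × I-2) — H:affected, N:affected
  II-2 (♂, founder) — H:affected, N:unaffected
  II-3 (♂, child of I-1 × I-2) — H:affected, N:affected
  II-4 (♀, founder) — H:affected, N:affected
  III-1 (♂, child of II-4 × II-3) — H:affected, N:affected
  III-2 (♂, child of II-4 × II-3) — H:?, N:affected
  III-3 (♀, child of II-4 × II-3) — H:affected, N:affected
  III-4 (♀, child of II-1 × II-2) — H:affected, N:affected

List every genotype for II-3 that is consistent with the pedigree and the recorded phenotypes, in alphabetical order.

II-3 ∈ {Hh NN, Hh Nn}

H/I-1 aff ·: Hh|HH
H/I-2 un ·: hh
H/II-1 aff I-1×I-2: Hh
H/II-2 aff ·: Hh|HH
H/II-3 aff I-1×I-2: Hh
H/II-4 aff ·: Hh|HH
H/III-1 aff II-4×II-3: Hh|HH
H/III-2 ? II-4×II-3: hh|Hh|HH
H/III-3 aff II-4×II-3: Hh|HH
H/III-4 aff II-1×II-2: Hh|HH
⇒ H over [I-1,I-2,II-1,II-2,II-3,II-4,III-1,III-2,III-3,III-4]: 160 consistent
N/I-1 aff ·: Nn|NN
N/I-2 aff ·: Nn|NN
N/II-1 aff I-1×I-2: Nn|NN
N/II-2 un ·: nn
N/II-3 aff I-1×I-2: Nn|NN
N/II-4 aff ·: Nn|NN
N/III-1 aff II-4×II-3: Nn|NN
N/III-2 aff II-4×II-3: Nn|NN
N/III-3 aff II-4×II-3: Nn|NN
N/III-4 aff II-1×II-2: Nn
⇒ N over [I-1,I-2,II-1,II-2,II-3,II-4,III-1,III-2,III-3,III-4]: 159 consistent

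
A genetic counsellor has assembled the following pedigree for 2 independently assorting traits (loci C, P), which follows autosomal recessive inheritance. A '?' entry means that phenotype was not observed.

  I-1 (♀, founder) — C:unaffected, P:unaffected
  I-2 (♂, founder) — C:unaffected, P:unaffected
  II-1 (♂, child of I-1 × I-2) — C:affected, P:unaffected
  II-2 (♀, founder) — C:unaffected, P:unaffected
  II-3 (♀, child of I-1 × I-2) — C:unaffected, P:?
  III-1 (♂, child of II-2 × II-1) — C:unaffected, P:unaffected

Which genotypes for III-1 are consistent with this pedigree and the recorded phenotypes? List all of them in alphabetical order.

C/I-1 un ·: Cc
C/I-2 un ·: Cc
C/II-1 aff I-1×I-2: cc
C/II-2 un ·: CC|Cc
C/II-3 un I-1×I-2: CC|Cc
C/III-1 un II-2×II-1: Cc
⇒ C over [I-1,I-2,II-1,II-2,II-3,III-1]: 4 consistent
P/I-1 un ·: PP|Pp
P/I-2 un ·: PP|Pp
P/II-1 un I-1×I-2: PP|Pp
P/II-2 un ·: PP|Pp
P/II-3 ? I-1×I-2: PP|Pp|pp
P/III-1 un II-2×II-1: PP|Pp
⇒ P over [I-1,I-2,II-1,II-2,II-3,III-1]: 52 consistent

III-1 ∈ {Cc PP, Cc Pp}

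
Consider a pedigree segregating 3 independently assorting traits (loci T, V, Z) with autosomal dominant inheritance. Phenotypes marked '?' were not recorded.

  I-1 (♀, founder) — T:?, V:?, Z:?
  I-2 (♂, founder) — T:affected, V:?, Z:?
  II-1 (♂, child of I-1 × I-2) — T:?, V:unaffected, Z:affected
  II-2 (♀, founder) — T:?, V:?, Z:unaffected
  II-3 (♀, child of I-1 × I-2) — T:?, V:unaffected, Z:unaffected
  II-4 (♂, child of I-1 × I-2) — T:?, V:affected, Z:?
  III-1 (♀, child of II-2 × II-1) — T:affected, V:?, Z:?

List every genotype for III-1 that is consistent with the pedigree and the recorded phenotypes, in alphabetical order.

T/I-1 ? ·: tt|Tt|TT
T/I-2 aff ·: Tt|TT
T/II-1 ? I-1×I-2: tt|Tt|TT
T/II-2 ? ·: tt|Tt|TT
T/II-3 ? I-1×I-2: tt|Tt|TT
T/II-4 ? I-1×I-2: tt|Tt|TT
T/III-1 aff II-2×II-1: Tt|TT
⇒ T over [I-1,I-2,II-1,II-2,II-3,II-4,III-1]: 208 consistent
V/I-1 ? ·: vv|Vv
V/I-2 ? ·: vv|Vv
V/II-1 un I-1×I-2: vv
V/II-2 ? ·: vv|Vv|VV
V/II-3 un I-1×I-2: vv
V/II-4 aff I-1×I-2: Vv|VV
V/III-1 ? II-2×II-1: vv|Vv
⇒ V over [I-1,I-2,II-1,II-2,II-3,II-4,III-1]: 16 consistent
Z/I-1 ? ·: zz|Zz
Z/I-2 ? ·: zz|Zz
Z/II-1 aff I-1×I-2: Zz|ZZ
Z/II-2 un ·: zz
Z/II-3 un I-1×I-2: zz
Z/II-4 ? I-1×I-2: zz|Zz|ZZ
Z/III-1 ? II-2×II-1: zz|Zz
⇒ Z over [I-1,I-2,II-1,II-2,II-3,II-4,III-1]: 17 consistent

III-1 ∈ {TT Vv Zz, TT Vv zz, TT vv Zz, TT vv zz, Tt Vv Zz, Tt Vv zz, Tt vv Zz, Tt vv zz}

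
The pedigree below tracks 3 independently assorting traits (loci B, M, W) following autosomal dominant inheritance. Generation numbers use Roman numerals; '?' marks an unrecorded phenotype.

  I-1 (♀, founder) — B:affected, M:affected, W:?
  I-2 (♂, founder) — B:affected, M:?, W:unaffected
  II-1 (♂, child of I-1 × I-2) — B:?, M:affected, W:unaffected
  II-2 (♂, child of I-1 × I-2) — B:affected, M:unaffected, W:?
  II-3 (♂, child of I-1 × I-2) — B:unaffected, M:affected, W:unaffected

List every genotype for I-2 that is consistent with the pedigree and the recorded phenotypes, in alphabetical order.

B/I-1 aff ·: Bb
B/I-2 aff ·: Bb
B/II-1 ? I-1×I-2: bb|Bb|BB
B/II-2 aff I-1×I-2: Bb|BB
B/II-3 un I-1×I-2: bb
⇒ B over [I-1,I-2,II-1,II-2,II-3]: 6 consistent
M/I-1 aff ·: Mm
M/I-2 ? ·: mm|Mm
M/II-1 aff I-1×I-2: Mm|MM
M/II-2 un I-1×I-2: mm
M/II-3 aff I-1×I-2: Mm|MM
⇒ M over [I-1,I-2,II-1,II-2,II-3]: 5 consistent
W/I-1 ? ·: ww|Ww
W/I-2 un ·: ww
W/II-1 un I-1×I-2: ww
W/II-2 ? I-1×I-2: ww|Ww
W/II-3 un I-1×I-2: ww
⇒ W over [I-1,I-2,II-1,II-2,II-3]: 3 consistent

I-2 ∈ {Bb Mm ww, Bb mm ww}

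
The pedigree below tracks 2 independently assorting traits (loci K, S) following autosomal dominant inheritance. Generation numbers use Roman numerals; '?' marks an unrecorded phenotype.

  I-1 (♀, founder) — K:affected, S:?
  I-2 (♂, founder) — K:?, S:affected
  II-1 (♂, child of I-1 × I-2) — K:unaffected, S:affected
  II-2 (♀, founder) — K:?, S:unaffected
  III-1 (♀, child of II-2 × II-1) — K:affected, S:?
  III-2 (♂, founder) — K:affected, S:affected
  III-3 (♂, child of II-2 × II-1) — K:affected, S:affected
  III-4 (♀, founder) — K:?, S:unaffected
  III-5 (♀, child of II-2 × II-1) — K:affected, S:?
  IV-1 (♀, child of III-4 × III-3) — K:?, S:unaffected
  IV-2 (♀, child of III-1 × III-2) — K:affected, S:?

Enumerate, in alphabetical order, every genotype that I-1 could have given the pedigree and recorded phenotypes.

I-1 ∈ {Kk SS, Kk Ss, Kk ss}

K/I-1 aff ·: Kk
K/I-2 ? ·: kk|Kk
K/II-1 un I-1×I-2: kk
K/II-2 ? ·: Kk|KK
K/III-1 aff II-2×II-1: Kk
K/III-2 aff ·: Kk|KK
K/III-3 aff II-2×II-1: Kk
K/III-4 ? ·: kk|Kk|KK
K/III-5 aff II-2×II-1: Kk
K/IV-1 ? III-4×III-3: kk|Kk|KK
K/IV-2 aff III-1×III-2: Kk|KK
⇒ K over [I-1,I-2,II-1,II-2,III-1,III-2,III-3,III-4,III-5,IV-1,IV-2]: 112 consistent
S/I-1 ? ·: ss|Ss|SS
S/I-2 aff ·: Ss|SS
S/II-1 aff I-1×I-2: Ss|SS
S/II-2 un ·: ss
S/III-1 ? II-2×II-1: ss|Ss
S/III-2 aff ·: Ss|SS
S/III-3 aff II-2×II-1: Ss
S/III-4 un ·: ss
S/III-5 ? II-2×II-1: ss|Ss
S/IV-1 un III-4×III-3: ss
S/IV-2 ? III-1×III-2: ss|Ss|SS
⇒ S over [I-1,I-2,II-1,II-2,III-1,III-2,III-3,III-4,III-5,IV-1,IV-2]: 100 consistent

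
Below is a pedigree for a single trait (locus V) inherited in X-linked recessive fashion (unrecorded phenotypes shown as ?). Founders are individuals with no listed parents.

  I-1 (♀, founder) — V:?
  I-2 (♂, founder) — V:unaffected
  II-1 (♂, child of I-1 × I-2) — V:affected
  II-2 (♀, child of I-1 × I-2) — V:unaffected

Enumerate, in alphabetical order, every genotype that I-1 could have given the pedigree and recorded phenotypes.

I-1 ∈ {X^VX^v, X^vX^v}

V/I-1 ? ·: X^VX^v|X^vX^v
V/I-2 un ·: X^VY
V/II-1 aff I-1×I-2: X^vY
V/II-2 un I-1×I-2: X^VX^V|X^VX^v
⇒ V over [I-1,I-2,II-1,II-2]: 3 consistent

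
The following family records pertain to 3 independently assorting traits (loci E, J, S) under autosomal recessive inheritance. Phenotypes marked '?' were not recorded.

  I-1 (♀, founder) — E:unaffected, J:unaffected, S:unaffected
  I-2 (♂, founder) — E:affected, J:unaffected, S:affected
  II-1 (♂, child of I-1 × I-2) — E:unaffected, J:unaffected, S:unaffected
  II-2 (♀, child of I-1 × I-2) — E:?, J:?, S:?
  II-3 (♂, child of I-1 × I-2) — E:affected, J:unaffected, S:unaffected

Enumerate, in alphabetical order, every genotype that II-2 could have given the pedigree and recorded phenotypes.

E/I-1 un ·: Ee
E/I-2 aff ·: ee
E/II-1 un I-1×I-2: Ee
E/II-2 ? I-1×I-2: Ee|ee
E/II-3 aff I-1×I-2: ee
⇒ E over [I-1,I-2,II-1,II-2,II-3]: 2 consistent
J/I-1 un ·: JJ|Jj
J/I-2 un ·: JJ|Jj
J/II-1 un I-1×I-2: JJ|Jj
J/II-2 ? I-1×I-2: JJ|Jj|jj
J/II-3 un I-1×I-2: JJ|Jj
⇒ J over [I-1,I-2,II-1,II-2,II-3]: 29 consistent
S/I-1 un ·: SS|Ss
S/I-2 aff ·: ss
S/II-1 un I-1×I-2: Ss
S/II-2 ? I-1×I-2: Ss|ss
S/II-3 un I-1×I-2: Ss
⇒ S over [I-1,I-2,II-1,II-2,II-3]: 3 consistent

II-2 ∈ {Ee JJ Ss, Ee JJ ss, Ee Jj Ss, Ee Jj ss, Ee jj Ss, Ee jj ss, ee JJ Ss, ee JJ ss, ee Jj Ss, ee Jj ss, ee jj Ss, ee jj ss}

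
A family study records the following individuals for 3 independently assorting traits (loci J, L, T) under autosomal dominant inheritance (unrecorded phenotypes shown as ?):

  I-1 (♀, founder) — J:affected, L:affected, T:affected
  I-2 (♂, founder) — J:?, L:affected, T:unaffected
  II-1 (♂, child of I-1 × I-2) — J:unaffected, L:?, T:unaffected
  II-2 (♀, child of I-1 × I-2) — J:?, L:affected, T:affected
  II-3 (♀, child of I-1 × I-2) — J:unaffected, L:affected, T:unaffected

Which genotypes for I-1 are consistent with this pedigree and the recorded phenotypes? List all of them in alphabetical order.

J/I-1 aff ·: Jj
J/I-2 ? ·: jj|Jj
J/II-1 un I-1×I-2: jj
J/II-2 ? I-1×I-2: jj|Jj|JJ
J/II-3 un I-1×I-2: jj
⇒ J over [I-1,I-2,II-1,II-2,II-3]: 5 consistent
L/I-1 aff ·: Ll|LL
L/I-2 aff ·: Ll|LL
L/II-1 ? I-1×I-2: ll|Ll|LL
L/II-2 aff I-1×I-2: Ll|LL
L/II-3 aff I-1×I-2: Ll|LL
⇒ L over [I-1,I-2,II-1,II-2,II-3]: 29 consistent
T/I-1 aff ·: Tt
T/I-2 un ·: tt
T/II-1 un I-1×I-2: tt
T/II-2 aff I-1×I-2: Tt
T/II-3 un I-1×I-2: tt
⇒ T over [I-1,I-2,II-1,II-2,II-3]: 1 consistent

I-1 ∈ {Jj LL Tt, Jj Ll Tt}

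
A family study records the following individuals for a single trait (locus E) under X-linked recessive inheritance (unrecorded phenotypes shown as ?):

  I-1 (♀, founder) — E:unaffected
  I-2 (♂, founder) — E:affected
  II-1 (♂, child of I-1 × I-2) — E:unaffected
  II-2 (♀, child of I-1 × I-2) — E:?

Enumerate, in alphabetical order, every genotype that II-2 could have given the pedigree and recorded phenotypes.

II-2 ∈ {X^EX^e, X^eX^e}

E/I-1 un ·: X^EX^E|X^EX^e
E/I-2 aff ·: X^eY
E/II-1 un I-1×I-2: X^EY
E/II-2 ? I-1×I-2: X^EX^e|X^eX^e
⇒ E over [I-1,I-2,II-1,II-2]: 3 consistent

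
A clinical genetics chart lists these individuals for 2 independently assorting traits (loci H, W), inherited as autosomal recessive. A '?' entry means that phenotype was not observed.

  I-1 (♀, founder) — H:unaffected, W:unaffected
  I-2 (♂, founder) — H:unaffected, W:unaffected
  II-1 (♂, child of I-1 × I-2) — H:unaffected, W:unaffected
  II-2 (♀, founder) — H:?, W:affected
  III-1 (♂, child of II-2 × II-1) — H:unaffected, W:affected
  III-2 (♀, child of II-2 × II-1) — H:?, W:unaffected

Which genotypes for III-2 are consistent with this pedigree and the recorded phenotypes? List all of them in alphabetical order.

H/I-1 un ·: HH|Hh
H/I-2 un ·: HH|Hh
H/II-1 un I-1×I-2: HH|Hh
H/II-2 ? ·: HH|Hh|hh
H/III-1 un II-2×II-1: HH|Hh
H/III-2 ? II-2×II-1: HH|Hh|hh
⇒ H over [I-1,I-2,II-1,II-2,III-1,III-2]: 60 consistent
W/I-1 un ·: WW|Ww
W/I-2 un ·: WW|Ww
W/II-1 un I-1×I-2: Ww
W/II-2 aff ·: ww
W/III-1 aff II-2×II-1: ww
W/III-2 un II-2×II-1: Ww
⇒ W over [I-1,I-2,II-1,II-2,III-1,III-2]: 3 consistent

III-2 ∈ {HH Ww, Hh Ww, hh Ww}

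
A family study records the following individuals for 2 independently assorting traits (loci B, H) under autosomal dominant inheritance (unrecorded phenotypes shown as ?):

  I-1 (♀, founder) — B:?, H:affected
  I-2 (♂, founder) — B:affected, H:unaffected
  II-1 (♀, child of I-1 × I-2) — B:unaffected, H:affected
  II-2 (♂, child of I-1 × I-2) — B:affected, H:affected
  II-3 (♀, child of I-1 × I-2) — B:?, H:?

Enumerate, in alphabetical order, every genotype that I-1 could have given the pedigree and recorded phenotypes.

I-1 ∈ {Bb HH, Bb Hh, bb HH, bb Hh}

B/I-1 ? ·: bb|Bb
B/I-2 aff ·: Bb
B/II-1 un I-1×I-2: bb
B/II-2 aff I-1×I-2: Bb|BB
B/II-3 ? I-1×I-2: bb|Bb|BB
⇒ B over [I-1,I-2,II-1,II-2,II-3]: 8 consistent
H/I-1 aff ·: Hh|HH
H/I-2 un ·: hh
H/II-1 aff I-1×I-2: Hh
H/II-2 aff I-1×I-2: Hh
H/II-3 ? I-1×I-2: hh|Hh
⇒ H over [I-1,I-2,II-1,II-2,II-3]: 3 consistent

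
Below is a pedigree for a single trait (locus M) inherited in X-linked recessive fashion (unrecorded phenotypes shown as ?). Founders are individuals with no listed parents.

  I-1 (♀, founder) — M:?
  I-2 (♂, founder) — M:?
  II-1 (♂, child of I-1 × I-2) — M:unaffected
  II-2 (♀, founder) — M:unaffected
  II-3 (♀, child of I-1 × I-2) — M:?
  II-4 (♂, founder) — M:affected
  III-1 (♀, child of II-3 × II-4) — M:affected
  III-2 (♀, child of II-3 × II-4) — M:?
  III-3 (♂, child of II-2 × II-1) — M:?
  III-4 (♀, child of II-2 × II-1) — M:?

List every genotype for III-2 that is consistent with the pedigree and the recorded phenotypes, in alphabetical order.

III-2 ∈ {X^MX^m, X^mX^m}

M/I-1 ? ·: X^MX^M|X^MX^m
M/I-2 ? ·: X^MY|X^mY
M/II-1 un I-1×I-2: X^MY
M/II-2 un ·: X^MX^M|X^MX^m
M/II-3 ? I-1×I-2: X^MX^m|X^mX^m
M/II-4 aff ·: X^mY
M/III-1 aff II-3×II-4: X^mX^m
M/III-2 ? II-3×II-4: X^MX^m|X^mX^m
M/III-3 ? II-2×II-1: X^MY|X^mY
M/III-4 ? II-2×II-1: X^MX^M|X^MX^m
⇒ M over [I-1,I-2,II-1,II-2,II-3,II-4,III-1,III-2,III-3,III-4]: 35 consistent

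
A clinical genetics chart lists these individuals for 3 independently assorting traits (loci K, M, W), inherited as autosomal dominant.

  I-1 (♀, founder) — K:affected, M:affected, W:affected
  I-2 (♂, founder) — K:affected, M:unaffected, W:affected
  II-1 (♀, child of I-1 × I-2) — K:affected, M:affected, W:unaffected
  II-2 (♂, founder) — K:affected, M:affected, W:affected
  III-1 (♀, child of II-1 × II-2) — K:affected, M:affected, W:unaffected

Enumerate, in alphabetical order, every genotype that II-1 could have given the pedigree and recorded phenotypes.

II-1 ∈ {KK Mm ww, Kk Mm ww}

K/I-1 aff ·: Kk|KK
K/I-2 aff ·: Kk|KK
K/II-1 aff I-1×I-2: Kk|KK
K/II-2 aff ·: Kk|KK
K/III-1 aff II-1×II-2: Kk|KK
⇒ K over [I-1,I-2,II-1,II-2,III-1]: 24 consistent
M/I-1 aff ·: Mm|MM
M/I-2 un ·: mm
M/II-1 aff I-1×I-2: Mm
M/II-2 aff ·: Mm|MM
M/III-1 aff II-1×II-2: Mm|MM
⇒ M over [I-1,I-2,II-1,II-2,III-1]: 8 consistent
W/I-1 aff ·: Ww
W/I-2 aff ·: Ww
W/II-1 un I-1×I-2: ww
W/II-2 aff ·: Ww
W/III-1 un II-1×II-2: ww
⇒ W over [I-1,I-2,II-1,II-2,III-1]: 1 consistent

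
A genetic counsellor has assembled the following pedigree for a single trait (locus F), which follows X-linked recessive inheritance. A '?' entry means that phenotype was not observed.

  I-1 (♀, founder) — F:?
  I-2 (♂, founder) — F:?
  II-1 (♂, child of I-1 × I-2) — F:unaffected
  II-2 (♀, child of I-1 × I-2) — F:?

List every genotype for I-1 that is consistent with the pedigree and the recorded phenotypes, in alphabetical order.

F/I-1 ? ·: X^FX^F|X^FX^f
F/I-2 ? ·: X^FY|X^fY
F/II-1 un I-1×I-2: X^FY
F/II-2 ? I-1×I-2: X^FX^F|X^FX^f|X^fX^f
⇒ F over [I-1,I-2,II-1,II-2]: 6 consistent

I-1 ∈ {X^FX^F, X^FX^f}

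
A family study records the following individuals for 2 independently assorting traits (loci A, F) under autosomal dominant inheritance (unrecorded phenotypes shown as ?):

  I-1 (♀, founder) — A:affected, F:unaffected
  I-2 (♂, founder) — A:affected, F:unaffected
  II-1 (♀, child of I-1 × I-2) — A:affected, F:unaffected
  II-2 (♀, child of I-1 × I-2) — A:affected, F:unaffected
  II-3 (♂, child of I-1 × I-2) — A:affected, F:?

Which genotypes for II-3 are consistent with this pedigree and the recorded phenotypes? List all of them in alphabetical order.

A/I-1 aff ·: Aa|AA
A/I-2 aff ·: Aa|AA
A/II-1 aff I-1×I-2: Aa|AA
A/II-2 aff I-1×I-2: Aa|AA
A/II-3 aff I-1×I-2: Aa|AA
⇒ A over [I-1,I-2,II-1,II-2,II-3]: 25 consistent
F/I-1 un ·: ff
F/I-2 un ·: ff
F/II-1 un I-1×I-2: ff
F/II-2 un I-1×I-2: ff
F/II-3 ? I-1×I-2: ff
⇒ F over [I-1,I-2,II-1,II-2,II-3]: 1 consistent

II-3 ∈ {AA ff, Aa ff}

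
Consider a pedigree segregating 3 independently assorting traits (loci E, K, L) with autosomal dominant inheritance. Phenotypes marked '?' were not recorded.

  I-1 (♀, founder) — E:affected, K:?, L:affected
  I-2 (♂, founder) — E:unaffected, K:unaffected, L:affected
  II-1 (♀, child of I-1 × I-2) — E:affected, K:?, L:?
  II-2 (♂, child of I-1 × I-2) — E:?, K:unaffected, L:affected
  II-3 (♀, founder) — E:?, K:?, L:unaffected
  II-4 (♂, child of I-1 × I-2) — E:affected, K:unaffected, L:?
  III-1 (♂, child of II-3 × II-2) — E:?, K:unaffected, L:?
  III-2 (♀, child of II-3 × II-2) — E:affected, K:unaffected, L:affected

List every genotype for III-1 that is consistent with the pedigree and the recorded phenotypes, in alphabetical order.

III-1 ∈ {EE kk Ll, EE kk ll, Ee kk Ll, Ee kk ll, ee kk Ll, ee kk ll}

E/I-1 aff ·: Ee|EE
E/I-2 un ·: ee
E/II-1 aff I-1×I-2: Ee
E/II-2 ? I-1×I-2: ee|Ee
E/II-3 ? ·: ee|Ee|EE
E/II-4 aff I-1×I-2: Ee
E/III-1 ? II-3×II-2: ee|Ee|EE
E/III-2 aff II-3×II-2: Ee|EE
⇒ E over [I-1,I-2,II-1,II-2,II-3,II-4,III-1,III-2]: 27 consistent
K/I-1 ? ·: kk|Kk
K/I-2 un ·: kk
K/II-1 ? I-1×I-2: kk|Kk
K/II-2 un I-1×I-2: kk
K/II-3 ? ·: kk|Kk
K/II-4 un I-1×I-2: kk
K/III-1 un II-3×II-2: kk
K/III-2 un II-3×II-2: kk
⇒ K over [I-1,I-2,II-1,II-2,II-3,II-4,III-1,III-2]: 6 consistent
L/I-1 aff ·: Ll|LL
L/I-2 aff ·: Ll|LL
L/II-1 ? I-1×I-2: ll|Ll|LL
L/II-2 aff I-1×I-2: Ll|LL
L/II-3 un ·: ll
L/II-4 ? I-1×I-2: ll|Ll|LL
L/III-1 ? II-3×II-2: ll|Ll
L/III-2 aff II-3×II-2: Ll
⇒ L over [I-1,I-2,II-1,II-2,II-3,II-4,III-1,III-2]: 52 consistent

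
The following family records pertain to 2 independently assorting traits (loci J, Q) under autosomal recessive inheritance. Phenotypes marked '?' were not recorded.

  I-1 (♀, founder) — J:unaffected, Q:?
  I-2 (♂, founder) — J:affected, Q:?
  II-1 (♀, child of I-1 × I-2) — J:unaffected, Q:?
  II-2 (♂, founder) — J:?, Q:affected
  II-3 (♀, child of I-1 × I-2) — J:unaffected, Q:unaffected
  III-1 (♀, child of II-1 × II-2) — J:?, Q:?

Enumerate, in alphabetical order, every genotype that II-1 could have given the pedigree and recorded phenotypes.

II-1 ∈ {Jj QQ, Jj Qq, Jj qq}

J/I-1 un ·: JJ|Jj
J/I-2 aff ·: jj
J/II-1 un I-1×I-2: Jj
J/II-2 ? ·: JJ|Jj|jj
J/II-3 un I-1×I-2: Jj
J/III-1 ? II-1×II-2: JJ|Jj|jj
⇒ J over [I-1,I-2,II-1,II-2,II-3,III-1]: 14 consistent
Q/I-1 ? ·: QQ|Qq|qq
Q/I-2 ? ·: QQ|Qq|qq
Q/II-1 ? I-1×I-2: QQ|Qq|qq
Q/II-2 aff ·: qq
Q/II-3 un I-1×I-2: QQ|Qq
Q/III-1 ? II-1×II-2: Qq|qq
⇒ Q over [I-1,I-2,II-1,II-2,II-3,III-1]: 31 consistent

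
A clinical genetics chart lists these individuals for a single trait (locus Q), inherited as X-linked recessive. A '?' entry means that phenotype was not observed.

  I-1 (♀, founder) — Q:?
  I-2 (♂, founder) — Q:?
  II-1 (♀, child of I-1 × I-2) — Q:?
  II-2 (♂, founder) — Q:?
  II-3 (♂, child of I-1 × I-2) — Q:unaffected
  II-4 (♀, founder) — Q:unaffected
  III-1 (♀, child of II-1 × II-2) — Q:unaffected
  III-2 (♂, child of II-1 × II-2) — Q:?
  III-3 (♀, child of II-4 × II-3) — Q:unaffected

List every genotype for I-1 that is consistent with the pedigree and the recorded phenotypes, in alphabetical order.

I-1 ∈ {X^QX^Q, X^QX^q}

Q/I-1 ? ·: X^QX^Q|X^QX^q
Q/I-2 ? ·: X^QY|X^qY
Q/II-1 ? I-1×I-2: X^QX^Q|X^QX^q|X^qX^q
Q/II-2 ? ·: X^QY|X^qY
Q/II-3 un I-1×I-2: X^QY
Q/II-4 un ·: X^QX^Q|X^QX^q
Q/III-1 un II-1×II-2: X^QX^Q|X^QX^q
Q/III-2 ? II-1×II-2: X^QY|X^qY
Q/III-3 un II-4×II-3: X^QX^Q|X^QX^q
⇒ Q over [I-1,I-2,II-1,II-2,II-3,II-4,III-1,III-2,III-3]: 69 consistent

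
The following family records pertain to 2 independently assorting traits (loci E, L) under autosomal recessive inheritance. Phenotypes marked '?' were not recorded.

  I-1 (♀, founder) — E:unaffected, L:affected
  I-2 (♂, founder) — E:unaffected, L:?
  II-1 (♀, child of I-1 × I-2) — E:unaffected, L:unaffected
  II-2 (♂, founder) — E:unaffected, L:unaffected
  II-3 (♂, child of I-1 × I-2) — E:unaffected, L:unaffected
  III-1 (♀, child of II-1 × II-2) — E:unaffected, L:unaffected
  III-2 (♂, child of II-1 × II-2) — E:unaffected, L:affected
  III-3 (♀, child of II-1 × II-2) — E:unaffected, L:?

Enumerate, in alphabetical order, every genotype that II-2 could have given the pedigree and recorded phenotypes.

E/I-1 un ·: EE|Ee
E/I-2 un ·: EE|Ee
E/II-1 un I-1×I-2: EE|Ee
E/II-2 un ·: EE|Ee
E/II-3 un I-1×I-2: EE|Ee
E/III-1 un II-1×II-2: EE|Ee
E/III-2 un II-1×II-2: EE|Ee
E/III-3 un II-1×II-2: EE|Ee
⇒ E over [I-1,I-2,II-1,II-2,II-3,III-1,III-2,III-3]: 159 consistent
L/I-1 aff ·: ll
L/I-2 ? ·: LL|Ll
L/II-1 un I-1×I-2: Ll
L/II-2 un ·: Ll
L/II-3 un I-1×I-2: Ll
L/III-1 un II-1×II-2: LL|Ll
L/III-2 aff II-1×II-2: ll
L/III-3 ? II-1×II-2: LL|Ll|ll
⇒ L over [I-1,I-2,II-1,II-2,II-3,III-1,III-2,III-3]: 12 consistent

II-2 ∈ {EE Ll, Ee Ll}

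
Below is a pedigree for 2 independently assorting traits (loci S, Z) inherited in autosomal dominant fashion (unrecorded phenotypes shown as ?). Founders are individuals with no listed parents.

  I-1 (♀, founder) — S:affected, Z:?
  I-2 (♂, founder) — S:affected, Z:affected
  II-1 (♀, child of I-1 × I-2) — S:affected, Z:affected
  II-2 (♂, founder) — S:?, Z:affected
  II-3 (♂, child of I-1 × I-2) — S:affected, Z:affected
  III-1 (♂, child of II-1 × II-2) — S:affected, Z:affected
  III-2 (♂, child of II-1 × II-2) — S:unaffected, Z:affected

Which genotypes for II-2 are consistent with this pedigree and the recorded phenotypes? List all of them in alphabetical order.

S/I-1 aff ·: Ss|SS
S/I-2 aff ·: Ss|SS
S/II-1 aff I-1×I-2: Ss
S/II-2 ? ·: ss|Ss
S/II-3 aff I-1×I-2: Ss|SS
S/III-1 aff II-1×II-2: Ss|SS
S/III-2 un II-1×II-2: ss
⇒ S over [I-1,I-2,II-1,II-2,II-3,III-1,III-2]: 18 consistent
Z/I-1 ? ·: zz|Zz|ZZ
Z/I-2 aff ·: Zz|ZZ
Z/II-1 aff I-1×I-2: Zz|ZZ
Z/II-2 aff ·: Zz|ZZ
Z/II-3 aff I-1×I-2: Zz|ZZ
Z/III-1 aff II-1×II-2: Zz|ZZ
Z/III-2 aff II-1×II-2: Zz|ZZ
⇒ Z over [I-1,I-2,II-1,II-2,II-3,III-1,III-2]: 99 consistent

II-2 ∈ {Ss ZZ, Ss Zz, ss ZZ, ss Zz}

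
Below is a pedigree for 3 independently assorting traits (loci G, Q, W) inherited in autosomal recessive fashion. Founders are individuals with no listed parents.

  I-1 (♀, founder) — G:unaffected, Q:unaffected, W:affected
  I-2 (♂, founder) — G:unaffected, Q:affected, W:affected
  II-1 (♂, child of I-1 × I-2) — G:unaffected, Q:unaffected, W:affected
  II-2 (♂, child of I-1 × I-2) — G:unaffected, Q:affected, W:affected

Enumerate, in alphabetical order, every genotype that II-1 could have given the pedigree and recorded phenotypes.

II-1 ∈ {GG Qq ww, Gg Qq ww}

G/I-1 un ·: GG|Gg
G/I-2 un ·: GG|Gg
G/II-1 un I-1×I-2: GG|Gg
G/II-2 un I-1×I-2: GG|Gg
⇒ G over [I-1,I-2,II-1,II-2]: 13 consistent
Q/I-1 un ·: Qq
Q/I-2 aff ·: qq
Q/II-1 un I-1×I-2: Qq
Q/II-2 aff I-1×I-2: qq
⇒ Q over [I-1,I-2,II-1,II-2]: 1 consistent
W/I-1 aff ·: ww
W/I-2 aff ·: ww
W/II-1 aff I-1×I-2: ww
W/II-2 aff I-1×I-2: ww
⇒ W over [I-1,I-2,II-1,II-2]: 1 consistent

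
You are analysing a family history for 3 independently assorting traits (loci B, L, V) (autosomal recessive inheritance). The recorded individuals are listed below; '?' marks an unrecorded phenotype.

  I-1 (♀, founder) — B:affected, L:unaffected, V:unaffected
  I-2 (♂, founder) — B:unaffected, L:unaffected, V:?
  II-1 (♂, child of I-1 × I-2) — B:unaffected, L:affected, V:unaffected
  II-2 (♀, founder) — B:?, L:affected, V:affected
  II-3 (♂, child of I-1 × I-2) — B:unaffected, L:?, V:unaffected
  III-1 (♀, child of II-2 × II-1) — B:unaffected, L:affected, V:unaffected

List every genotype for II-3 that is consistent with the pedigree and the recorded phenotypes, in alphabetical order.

B/I-1 aff ·: bb
B/I-2 un ·: BB|Bb
B/II-1 un I-1×I-2: Bb
B/II-2 ? ·: BB|Bb|bb
B/II-3 un I-1×I-2: Bb
B/III-1 un II-2×II-1: BB|Bb
⇒ B over [I-1,I-2,II-1,II-2,II-3,III-1]: 10 consistent
L/I-1 un ·: Ll
L/I-2 un ·: Ll
L/II-1 aff I-1×I-2: ll
L/II-2 aff ·: ll
L/II-3 ? I-1×I-2: LL|Ll|ll
L/III-1 aff II-2×II-1: ll
⇒ L over [I-1,I-2,II-1,II-2,II-3,III-1]: 3 consistent
V/I-1 un ·: VV|Vv
V/I-2 ? ·: VV|Vv|vv
V/II-1 un I-1×I-2: VV|Vv
V/II-2 aff ·: vv
V/II-3 un I-1×I-2: VV|Vv
V/III-1 un II-2×II-1: Vv
⇒ V over [I-1,I-2,II-1,II-2,II-3,III-1]: 15 consistent

II-3 ∈ {Bb LL VV, Bb LL Vv, Bb Ll VV, Bb Ll Vv, Bb ll VV, Bb ll Vv}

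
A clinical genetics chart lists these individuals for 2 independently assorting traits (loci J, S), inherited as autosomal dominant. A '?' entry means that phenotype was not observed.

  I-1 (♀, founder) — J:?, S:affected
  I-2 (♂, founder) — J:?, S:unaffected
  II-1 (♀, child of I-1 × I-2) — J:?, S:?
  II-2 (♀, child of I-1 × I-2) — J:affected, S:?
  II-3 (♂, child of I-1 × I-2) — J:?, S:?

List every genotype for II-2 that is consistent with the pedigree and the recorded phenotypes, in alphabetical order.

J/I-1 ? ·: jj|Jj|JJ
J/I-2 ? ·: jj|Jj|JJ
J/II-1 ? I-1×I-2: jj|Jj|JJ
J/II-2 aff I-1×I-2: Jj|JJ
J/II-3 ? I-1×I-2: jj|Jj|JJ
⇒ J over [I-1,I-2,II-1,II-2,II-3]: 45 consistent
S/I-1 aff ·: Ss|SS
S/I-2 un ·: ss
S/II-1 ? I-1×I-2: ss|Ss
S/II-2 ? I-1×I-2: ss|Ss
S/II-3 ? I-1×I-2: ss|Ss
⇒ S over [I-1,I-2,II-1,II-2,II-3]: 9 consistent

II-2 ∈ {JJ Ss, JJ ss, Jj Ss, Jj ss}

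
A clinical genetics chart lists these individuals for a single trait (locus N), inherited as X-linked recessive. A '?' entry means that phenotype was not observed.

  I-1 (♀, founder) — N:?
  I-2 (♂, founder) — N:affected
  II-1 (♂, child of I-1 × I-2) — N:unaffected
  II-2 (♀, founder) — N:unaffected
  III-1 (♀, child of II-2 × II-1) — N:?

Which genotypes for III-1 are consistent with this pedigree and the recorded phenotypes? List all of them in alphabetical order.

N/I-1 ? ·: X^NX^N|X^NX^n
N/I-2 aff ·: X^nY
N/II-1 un I-1×I-2: X^NY
N/II-2 un ·: X^NX^N|X^NX^n
N/III-1 ? II-2×II-1: X^NX^N|X^NX^n
⇒ N over [I-1,I-2,II-1,II-2,III-1]: 6 consistent

III-1 ∈ {X^NX^N, X^NX^n}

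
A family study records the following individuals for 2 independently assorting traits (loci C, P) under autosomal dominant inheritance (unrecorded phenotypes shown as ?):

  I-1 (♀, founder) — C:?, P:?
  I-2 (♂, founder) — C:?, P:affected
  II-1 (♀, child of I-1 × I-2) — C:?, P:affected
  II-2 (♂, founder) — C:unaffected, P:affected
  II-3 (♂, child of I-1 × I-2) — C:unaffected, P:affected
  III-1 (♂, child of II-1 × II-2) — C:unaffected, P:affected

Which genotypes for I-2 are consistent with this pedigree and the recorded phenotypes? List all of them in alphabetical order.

C/I-1 ? ·: cc|Cc
C/I-2 ? ·: cc|Cc
C/II-1 ? I-1×I-2: cc|Cc
C/II-2 un ·: cc
C/II-3 un I-1×I-2: cc
C/III-1 un II-1×II-2: cc
⇒ C over [I-1,I-2,II-1,II-2,II-3,III-1]: 7 consistent
P/I-1 ? ·: pp|Pp|PP
P/I-2 aff ·: Pp|PP
P/II-1 aff I-1×I-2: Pp|PP
P/II-2 aff ·: Pp|PP
P/II-3 aff I-1×I-2: Pp|PP
P/III-1 aff II-1×II-2: Pp|PP
⇒ P over [I-1,I-2,II-1,II-2,II-3,III-1]: 53 consistent

I-2 ∈ {Cc PP, Cc Pp, cc PP, cc Pp}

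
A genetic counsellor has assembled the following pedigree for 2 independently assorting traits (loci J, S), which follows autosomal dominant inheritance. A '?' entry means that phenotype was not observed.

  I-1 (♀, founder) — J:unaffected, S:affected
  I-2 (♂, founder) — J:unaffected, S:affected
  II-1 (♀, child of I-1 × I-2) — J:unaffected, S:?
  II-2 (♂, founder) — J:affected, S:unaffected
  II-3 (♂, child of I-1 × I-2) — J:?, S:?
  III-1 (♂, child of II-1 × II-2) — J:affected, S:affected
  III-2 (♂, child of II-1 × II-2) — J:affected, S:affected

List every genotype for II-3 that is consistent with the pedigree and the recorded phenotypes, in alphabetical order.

J/I-1 un ·: jj
J/I-2 un ·: jj
J/II-1 un I-1×I-2: jj
J/II-2 aff ·: Jj|JJ
J/II-3 ? I-1×I-2: jj
J/III-1 aff II-1×II-2: Jj
J/III-2 aff II-1×II-2: Jj
⇒ J over [I-1,I-2,II-1,II-2,II-3,III-1,III-2]: 2 consistent
S/I-1 aff ·: Ss|SS
S/I-2 aff ·: Ss|SS
S/II-1 ? I-1×I-2: Ss|SS
S/II-2 un ·: ss
S/II-3 ? I-1×I-2: ss|Ss|SS
S/III-1 aff II-1×II-2: Ss
S/III-2 aff II-1×II-2: Ss
⇒ S over [I-1,I-2,II-1,II-2,II-3,III-1,III-2]: 15 consistent

II-3 ∈ {jj SS, jj Ss, jj ss}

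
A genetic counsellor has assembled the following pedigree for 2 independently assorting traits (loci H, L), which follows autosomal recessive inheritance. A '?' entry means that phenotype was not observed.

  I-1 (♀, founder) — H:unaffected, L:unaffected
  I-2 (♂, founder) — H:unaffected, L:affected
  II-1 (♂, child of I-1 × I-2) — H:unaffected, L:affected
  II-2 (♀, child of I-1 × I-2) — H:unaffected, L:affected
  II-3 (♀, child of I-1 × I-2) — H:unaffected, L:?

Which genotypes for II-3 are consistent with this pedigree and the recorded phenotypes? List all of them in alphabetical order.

II-3 ∈ {HH Ll, HH ll, Hh Ll, Hh ll}

H/I-1 un ·: HH|Hh
H/I-2 un ·: HH|Hh
H/II-1 un I-1×I-2: HH|Hh
H/II-2 un I-1×I-2: HH|Hh
H/II-3 un I-1×I-2: HH|Hh
⇒ H over [I-1,I-2,II-1,II-2,II-3]: 25 consistent
L/I-1 un ·: Ll
L/I-2 aff ·: ll
L/II-1 aff I-1×I-2: ll
L/II-2 aff I-1×I-2: ll
L/II-3 ? I-1×I-2: Ll|ll
⇒ L over [I-1,I-2,II-1,II-2,II-3]: 2 consistent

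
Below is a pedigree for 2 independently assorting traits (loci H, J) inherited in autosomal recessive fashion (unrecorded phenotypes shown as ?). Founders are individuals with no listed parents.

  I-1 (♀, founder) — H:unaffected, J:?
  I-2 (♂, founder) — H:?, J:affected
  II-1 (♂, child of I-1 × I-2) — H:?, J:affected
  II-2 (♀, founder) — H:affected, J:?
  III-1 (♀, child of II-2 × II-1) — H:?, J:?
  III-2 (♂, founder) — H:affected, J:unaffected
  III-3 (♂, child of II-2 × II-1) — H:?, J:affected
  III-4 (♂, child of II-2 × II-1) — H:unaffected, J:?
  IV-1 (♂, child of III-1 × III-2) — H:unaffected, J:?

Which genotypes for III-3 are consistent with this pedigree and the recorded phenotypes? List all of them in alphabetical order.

H/I-1 un ·: HH|Hh
H/I-2 ? ·: HH|Hh|hh
H/II-1 ? I-1×I-2: HH|Hh
H/II-2 aff ·: hh
H/III-1 ? II-2×II-1: Hh
H/III-2 aff ·: hh
H/III-3 ? II-2×II-1: Hh|hh
H/III-4 un II-2×II-1: Hh
H/IV-1 un III-1×III-2: Hh
⇒ H over [I-1,I-2,II-1,II-2,III-1,III-2,III-3,III-4,IV-1]: 14 consistent
J/I-1 ? ·: Jj|jj
J/I-2 aff ·: jj
J/II-1 aff I-1×I-2: jj
J/II-2 ? ·: Jj|jj
J/III-1 ? II-2×II-1: Jj|jj
J/III-2 un ·: JJ|Jj
J/III-3 aff II-2×II-1: jj
J/III-4 ? II-2×II-1: Jj|jj
J/IV-1 ? III-1×III-2: JJ|Jj|jj
⇒ J over [I-1,I-2,II-1,II-2,III-1,III-2,III-3,III-4,IV-1]: 38 consistent

III-3 ∈ {Hh jj, hh jj}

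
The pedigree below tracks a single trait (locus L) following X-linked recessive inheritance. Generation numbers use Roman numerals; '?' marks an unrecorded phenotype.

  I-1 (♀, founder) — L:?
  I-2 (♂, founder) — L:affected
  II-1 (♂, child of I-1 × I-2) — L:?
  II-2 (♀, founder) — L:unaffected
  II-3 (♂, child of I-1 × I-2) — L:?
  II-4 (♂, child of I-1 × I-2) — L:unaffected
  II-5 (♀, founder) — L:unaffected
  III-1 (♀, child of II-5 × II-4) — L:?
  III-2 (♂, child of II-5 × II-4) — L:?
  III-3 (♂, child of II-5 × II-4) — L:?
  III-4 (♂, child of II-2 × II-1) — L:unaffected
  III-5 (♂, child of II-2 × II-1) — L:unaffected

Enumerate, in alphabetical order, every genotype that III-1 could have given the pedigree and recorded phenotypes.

L/I-1 ? ·: X^LX^L|X^LX^l
L/I-2 aff ·: X^lY
L/II-1 ? I-1×I-2: X^LY|X^lY
L/II-2 un ·: X^LX^L|X^LX^l
L/II-3 ? I-1×I-2: X^LY|X^lY
L/II-4 un I-1×I-2: X^LY
L/II-5 un ·: X^LX^L|X^LX^l
L/III-1 ? II-5×II-4: X^LX^L|X^LX^l
L/III-2 ? II-5×II-4: X^LY|X^lY
L/III-3 ? II-5×II-4: X^LY|X^lY
L/III-4 un II-2×II-1: X^LY
L/III-5 un II-2×II-1: X^LY
⇒ L over [I-1,I-2,II-1,II-2,II-3,II-4,II-5,III-1,III-2,III-3,III-4,III-5]: 90 consistent

III-1 ∈ {X^LX^L, X^LX^l}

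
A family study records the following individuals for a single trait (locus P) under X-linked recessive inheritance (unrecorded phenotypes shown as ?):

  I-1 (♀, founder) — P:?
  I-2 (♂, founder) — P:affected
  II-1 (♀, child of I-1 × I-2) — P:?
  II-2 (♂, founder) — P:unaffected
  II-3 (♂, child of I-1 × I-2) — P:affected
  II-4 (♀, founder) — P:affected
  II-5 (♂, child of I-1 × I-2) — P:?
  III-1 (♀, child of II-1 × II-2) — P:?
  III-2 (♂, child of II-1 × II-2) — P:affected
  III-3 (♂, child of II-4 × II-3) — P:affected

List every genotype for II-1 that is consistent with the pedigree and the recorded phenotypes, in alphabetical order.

II-1 ∈ {X^PX^p, X^pX^p}

P/I-1 ? ·: X^PX^p|X^pX^p
P/I-2 aff ·: X^pY
P/II-1 ? I-1×I-2: X^PX^p|X^pX^p
P/II-2 un ·: X^PY
P/II-3 aff I-1×I-2: X^pY
P/II-4 aff ·: X^pX^p
P/II-5 ? I-1×I-2: X^PY|X^pY
P/III-1 ? II-1×II-2: X^PX^P|X^PX^p
P/III-2 aff II-1×II-2: X^pY
P/III-3 aff II-4×II-3: X^pY
⇒ P over [I-1,I-2,II-1,II-2,II-3,II-4,II-5,III-1,III-2,III-3]: 7 consistent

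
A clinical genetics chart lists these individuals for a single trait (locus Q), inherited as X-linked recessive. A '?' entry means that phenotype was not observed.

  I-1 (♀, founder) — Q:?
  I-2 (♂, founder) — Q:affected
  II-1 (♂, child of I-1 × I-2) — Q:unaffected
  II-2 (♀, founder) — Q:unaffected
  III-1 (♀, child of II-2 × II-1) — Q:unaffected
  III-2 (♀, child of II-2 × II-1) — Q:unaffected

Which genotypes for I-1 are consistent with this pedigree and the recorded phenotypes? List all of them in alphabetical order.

Q/I-1 ? ·: X^QX^Q|X^QX^q
Q/I-2 aff ·: X^qY
Q/II-1 un I-1×I-2: X^QY
Q/II-2 un ·: X^QX^Q|X^QX^q
Q/III-1 un II-2×II-1: X^QX^Q|X^QX^q
Q/III-2 un II-2×II-1: X^QX^Q|X^QX^q
⇒ Q over [I-1,I-2,II-1,II-2,III-1,III-2]: 10 consistent

I-1 ∈ {X^QX^Q, X^QX^q}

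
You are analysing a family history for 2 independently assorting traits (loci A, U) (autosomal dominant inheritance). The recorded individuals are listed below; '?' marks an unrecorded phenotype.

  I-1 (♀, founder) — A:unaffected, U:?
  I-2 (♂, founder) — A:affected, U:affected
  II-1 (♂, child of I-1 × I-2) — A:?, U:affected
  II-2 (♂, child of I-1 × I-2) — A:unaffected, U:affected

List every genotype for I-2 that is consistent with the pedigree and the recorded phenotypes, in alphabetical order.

A/I-1 un ·: aa
A/I-2 aff ·: Aa
A/II-1 ? I-1×I-2: aa|Aa
A/II-2 un I-1×I-2: aa
⇒ A over [I-1,I-2,II-1,II-2]: 2 consistent
U/I-1 ? ·: uu|Uu|UU
U/I-2 aff ·: Uu|UU
U/II-1 aff I-1×I-2: Uu|UU
U/II-2 aff I-1×I-2: Uu|UU
⇒ U over [I-1,I-2,II-1,II-2]: 15 consistent

I-2 ∈ {Aa UU, Aa Uu}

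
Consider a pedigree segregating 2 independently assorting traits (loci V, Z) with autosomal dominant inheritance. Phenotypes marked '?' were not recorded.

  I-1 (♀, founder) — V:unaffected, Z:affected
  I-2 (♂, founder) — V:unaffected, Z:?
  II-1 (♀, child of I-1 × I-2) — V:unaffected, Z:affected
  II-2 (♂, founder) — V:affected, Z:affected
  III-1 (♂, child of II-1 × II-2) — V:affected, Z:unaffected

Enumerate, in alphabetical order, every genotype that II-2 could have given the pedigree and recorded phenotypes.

V/I-1 un ·: vv
V/I-2 un ·: vv
V/II-1 un I-1×I-2: vv
V/II-2 aff ·: Vv|VV
V/III-1 aff II-1×II-2: Vv
⇒ V over [I-1,I-2,II-1,II-2,III-1]: 2 consistent
Z/I-1 aff ·: Zz|ZZ
Z/I-2 ? ·: zz|Zz|ZZ
Z/II-1 aff I-1×I-2: Zz
Z/II-2 aff ·: Zz
Z/III-1 un II-1×II-2: zz
⇒ Z over [I-1,I-2,II-1,II-2,III-1]: 5 consistent

II-2 ∈ {VV Zz, Vv Zz}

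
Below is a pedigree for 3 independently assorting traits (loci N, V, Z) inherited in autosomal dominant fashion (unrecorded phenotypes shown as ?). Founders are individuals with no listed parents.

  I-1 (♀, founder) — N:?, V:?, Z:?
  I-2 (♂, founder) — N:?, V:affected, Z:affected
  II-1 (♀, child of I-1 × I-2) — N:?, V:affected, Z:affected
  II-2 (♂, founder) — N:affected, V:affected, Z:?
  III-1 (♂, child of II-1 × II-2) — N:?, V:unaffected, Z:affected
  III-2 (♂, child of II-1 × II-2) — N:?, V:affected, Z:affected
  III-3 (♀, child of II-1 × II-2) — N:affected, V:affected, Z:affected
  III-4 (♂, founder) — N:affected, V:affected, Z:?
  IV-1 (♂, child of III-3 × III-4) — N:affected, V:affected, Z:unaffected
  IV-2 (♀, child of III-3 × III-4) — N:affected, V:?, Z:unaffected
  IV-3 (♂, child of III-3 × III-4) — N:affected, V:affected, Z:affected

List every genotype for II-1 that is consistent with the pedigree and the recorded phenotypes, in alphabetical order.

N/I-1 ? ·: nn|Nn|NN
N/I-2 ? ·: nn|Nn|NN
N/II-1 ? I-1×I-2: nn|Nn|NN
N/II-2 aff ·: Nn|NN
N/III-1 ? II-1×II-2: nn|Nn|NN
N/III-2 ? II-1×II-2: nn|Nn|NN
N/III-3 aff II-1×II-2: Nn|NN
N/III-4 aff ·: Nn|NN
N/IV-1 aff III-3×III-4: Nn|NN
N/IV-2 aff III-3×III-4: Nn|NN
N/IV-3 aff III-3×III-4: Nn|NN
⇒ N over [I-1,I-2,II-1,II-2,III-1,III-2,III-3,III-4,IV-1,IV-2,IV-3]: 3031 consistent
V/I-1 ? ·: vv|Vv|VV
V/I-2 aff ·: Vv|VV
V/II-1 aff I-1×I-2: Vv
V/II-2 aff ·: Vv
V/III-1 un II-1×II-2: vv
V/III-2 aff II-1×II-2: Vv|VV
V/III-3 aff II-1×II-2: Vv|VV
V/III-4 aff ·: Vv|VV
V/IV-1 aff III-3×III-4: Vv|VV
V/IV-2 ? III-3×III-4: vv|Vv|VV
V/IV-3 aff III-3×III-4: Vv|VV
⇒ V over [I-1,I-2,II-1,II-2,III-1,III-2,III-3,III-4,IV-1,IV-2,IV-3]: 290 consistent
Z/I-1 ? ·: zz|Zz|ZZ
Z/I-2 aff ·: Zz|ZZ
Z/II-1 aff I-1×I-2: Zz|ZZ
Z/II-2 ? ·: zz|Zz|ZZ
Z/III-1 aff II-1×II-2: Zz|ZZ
Z/III-2 aff II-1×II-2: Zz|ZZ
Z/III-3 aff II-1×II-2: Zz
Z/III-4 ? ·: zz|Zz
Z/IV-1 un III-3×III-4: zz
Z/IV-2 un III-3×III-4: zz
Z/IV-3 aff III-3×III-4: Zz|ZZ
⇒ Z over [I-1,I-2,II-1,II-2,III-1,III-2,III-3,III-4,IV-1,IV-2,IV-3]: 195 consistent

II-1 ∈ {NN Vv ZZ, NN Vv Zz, Nn Vv ZZ, Nn Vv Zz, nn Vv ZZ, nn Vv Zz}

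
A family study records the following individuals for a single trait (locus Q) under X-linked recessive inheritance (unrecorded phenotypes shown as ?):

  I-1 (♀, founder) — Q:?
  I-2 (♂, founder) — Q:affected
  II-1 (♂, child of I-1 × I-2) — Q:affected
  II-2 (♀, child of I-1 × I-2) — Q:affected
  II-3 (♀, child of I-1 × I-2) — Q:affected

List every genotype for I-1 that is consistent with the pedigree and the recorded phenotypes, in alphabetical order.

Q/I-1 ? ·: X^QX^q|X^qX^q
Q/I-2 aff ·: X^qY
Q/II-1 aff I-1×I-2: X^qY
Q/II-2 aff I-1×I-2: X^qX^q
Q/II-3 aff I-1×I-2: X^qX^q
⇒ Q over [I-1,I-2,II-1,II-2,II-3]: 2 consistent

I-1 ∈ {X^QX^q, X^qX^q}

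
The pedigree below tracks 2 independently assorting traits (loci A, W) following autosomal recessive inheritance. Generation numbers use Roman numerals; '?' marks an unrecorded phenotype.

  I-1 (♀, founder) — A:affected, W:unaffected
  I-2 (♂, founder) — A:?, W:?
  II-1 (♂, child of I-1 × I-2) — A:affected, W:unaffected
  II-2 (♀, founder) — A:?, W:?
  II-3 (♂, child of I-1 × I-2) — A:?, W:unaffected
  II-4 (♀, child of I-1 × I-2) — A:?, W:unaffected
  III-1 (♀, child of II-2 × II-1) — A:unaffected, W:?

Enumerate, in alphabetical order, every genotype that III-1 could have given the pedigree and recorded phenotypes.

A/I-1 aff ·: aa
A/I-2 ? ·: Aa|aa
A/II-1 aff I-1×I-2: aa
A/II-2 ? ·: AA|Aa
A/II-3 ? I-1×I-2: Aa|aa
A/II-4 ? I-1×I-2: Aa|aa
A/III-1 un II-2×II-1: Aa
⇒ A over [I-1,I-2,II-1,II-2,II-3,II-4,III-1]: 10 consistent
W/I-1 un ·: WW|Ww
W/I-2 ? ·: WW|Ww|ww
W/II-1 un I-1×I-2: WW|Ww
W/II-2 ? ·: WW|Ww|ww
W/II-3 un I-1×I-2: WW|Ww
W/II-4 un I-1×I-2: WW|Ww
W/III-1 ? II-2×II-1: WW|Ww|ww
⇒ W over [I-1,I-2,II-1,II-2,II-3,II-4,III-1]: 150 consistent

III-1 ∈ {Aa WW, Aa Ww, Aa ww}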